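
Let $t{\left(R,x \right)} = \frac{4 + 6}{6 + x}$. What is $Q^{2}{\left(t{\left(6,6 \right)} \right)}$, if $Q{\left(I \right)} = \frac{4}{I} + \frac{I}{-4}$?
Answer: $\frac{303601}{14400} \approx 21.083$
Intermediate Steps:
$t{\left(R,x \right)} = \frac{10}{6 + x}$
$Q{\left(I \right)} = \frac{4}{I} - \frac{I}{4}$ ($Q{\left(I \right)} = \frac{4}{I} + I \left(- \frac{1}{4}\right) = \frac{4}{I} - \frac{I}{4}$)
$Q^{2}{\left(t{\left(6,6 \right)} \right)} = \left(\frac{4}{10 \frac{1}{6 + 6}} - \frac{10 \frac{1}{6 + 6}}{4}\right)^{2} = \left(\frac{4}{10 \cdot \frac{1}{12}} - \frac{10 \cdot \frac{1}{12}}{4}\right)^{2} = \left(\frac{4}{\frac{5}{6}} - \frac{5}{24}\right)^{2} = \left(4 \cdot \frac{6}{5} - \frac{5}{24}\right)^{2} = \left(\frac{24}{5} - \frac{5}{24}\right)^{2} = \left(\frac{551}{120}\right)^{2} = \frac{303601}{14400}$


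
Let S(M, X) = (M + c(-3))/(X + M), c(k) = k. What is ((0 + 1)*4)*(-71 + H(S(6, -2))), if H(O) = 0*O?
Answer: -284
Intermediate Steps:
S(M, X) = (-3 + M)/(M + X) (S(M, X) = (M - 3)/(X + M) = (-3 + M)/(M + X))
H(O) = 0
((0 + 1)*4)*(-71 + H(S(6, -2))) = ((0 + 1)*4)*(-71 + 0) = (1*4)*(-71) = 4*(-71) = -284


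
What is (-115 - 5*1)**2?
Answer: 14400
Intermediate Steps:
(-115 - 5*1)**2 = (-115 - 5)**2 = (-120)**2 = 14400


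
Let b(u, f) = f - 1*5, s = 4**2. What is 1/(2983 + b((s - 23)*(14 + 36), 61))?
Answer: 1/3039 ≈ 0.00032906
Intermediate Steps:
s = 16
b(u, f) = -5 + f (b(u, f) = f - 5 = -5 + f)
1/(2983 + b((s - 23)*(14 + 36), 61)) = 1/(2983 + (-5 + 61)) = 1/(2983 + 56) = 1/3039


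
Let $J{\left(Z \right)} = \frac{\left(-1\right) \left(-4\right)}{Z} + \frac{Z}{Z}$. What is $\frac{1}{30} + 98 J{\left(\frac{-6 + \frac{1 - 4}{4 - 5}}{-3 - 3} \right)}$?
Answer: $\frac{26461}{30} \approx 882.03$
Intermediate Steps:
$J{\left(Z \right)} = 1 + \frac{4}{Z}$ ($J{\left(Z \right)} = \frac{4}{Z} + 1 = 1 + \frac{4}{Z}$)
$\frac{1}{30} + 98 J{\left(\frac{-6 + \frac{1 - 4}{4 - 5}}{-3 - 3} \right)} = \frac{1}{30} + 98 \frac{4 + \frac{-6 + \frac{1 - 4}{4 - 5}}{-3 - 3}}{\left(-6 + \frac{1 - 4}{4 - 5}\right) \frac{1}{-3 - 3}} = \frac{1}{30} + 98 \frac{4 + \frac{-6 - \frac{3}{-1}}{-6}}{\left(-6 - \frac{3}{-1}\right) \frac{1}{-6}} = \frac{1}{30} + 98 \frac{4 + \left(-6 - -3\right) \left(- \frac{1}{6}\right)}{\left(-6 - -3\right) \left(- \frac{1}{6}\right)} = \frac{1}{30} + 98 \frac{4 + \left(-6 + 3\right) \left(- \frac{1}{6}\right)}{\left(-6 + 3\right) \left(- \frac{1}{6}\right)} = \frac{1}{30} + 98 \frac{4 - - \frac{1}{2}}{\left(-3\right) \left(- \frac{1}{6}\right)} = \frac{1}{30} + 98 \frac{1}{\frac{1}{2}} \left(4 + \frac{1}{2}\right) = \frac{1}{30} + 98 \cdot 2 \cdot \frac{9}{2} = \frac{1}{30} + 98 \cdot 9 = \frac{1}{30} + 882 = \frac{26461}{30}$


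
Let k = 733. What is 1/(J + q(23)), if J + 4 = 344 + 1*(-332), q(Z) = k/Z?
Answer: 23/917 ≈ 0.025082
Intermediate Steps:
q(Z) = 733/Z
J = 8 (J = -4 + (344 + 1*(-332)) = -4 + (344 - 332) = -4 + 12 = 8)
1/(J + q(23)) = 1/(8 + 733/23) = 1/(917/23) = 23/917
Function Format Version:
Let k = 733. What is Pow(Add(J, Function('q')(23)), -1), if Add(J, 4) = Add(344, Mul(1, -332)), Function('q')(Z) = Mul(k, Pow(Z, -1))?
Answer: Rational(23, 917) ≈ 0.025082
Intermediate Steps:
Function('q')(Z) = Mul(733, Pow(Z, -1))
J = 8 (J = Add(-4, Add(344, Mul(1, -332))) = Add(-4, Add(344, -332)) = Add(-4, 12) = 8)
Pow(Add(J, Function('q')(23)), -1) = Pow(Add(8, Mul(733, Pow(23, -1))), -1) = Pow(Add(8, Mul(733, Rational(1, 23))), -1) = Pow(Add(8, Rational(733, 23)), -1) = Pow(Rational(917, 23), -1) = Rational(23, 917)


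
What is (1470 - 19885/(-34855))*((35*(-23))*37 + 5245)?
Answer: -251568055380/6971 ≈ -3.6088e+7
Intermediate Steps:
(1470 - 19885/(-34855))*((35*(-23))*37 + 5245) = (1470 - 19885*(-1/34855))*(-805*37 + 5245) = (1470 + 3977/6971)*(-29785 + 5245) = (10251347/6971)*(-24540) = -251568055380/6971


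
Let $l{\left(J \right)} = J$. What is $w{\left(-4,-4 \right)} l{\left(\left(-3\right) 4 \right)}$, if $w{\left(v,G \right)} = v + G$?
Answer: $96$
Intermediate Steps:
$w{\left(v,G \right)} = G + v$
$w{\left(-4,-4 \right)} l{\left(\left(-3\right) 4 \right)} = \left(-4 - 4\right) \left(\left(-3\right) 4\right) = \left(-8\right) \left(-12\right) = 96$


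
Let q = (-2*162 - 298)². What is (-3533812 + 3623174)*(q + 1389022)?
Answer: 158698511972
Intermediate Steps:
q = 386884 (q = (-324 - 298)² = (-622)² = 386884)
(-3533812 + 3623174)*(q + 1389022) = (-3533812 + 3623174)*(386884 + 1389022) = 89362*1775906 = 158698511972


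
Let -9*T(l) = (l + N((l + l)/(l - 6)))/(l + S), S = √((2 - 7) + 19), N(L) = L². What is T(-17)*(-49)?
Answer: 6528221/1309275 + 384013*√14/1309275 ≈ 6.0836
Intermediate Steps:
S = √14 (S = √(-5 + 19) = √14 ≈ 3.7417)
T(l) = -(l + 4*l²/(-6 + l)²)/(9*(l + √14)) (T(l) = -(l + ((l + l)/(l - 6))²)/(9*(l + √14)) = -(l + ((2*l)/(-6 + l))²)/(9*(l + √14)) = -(l + (2*l/(-6 + l))²)/(9*(l + √14)) = -(l + 4*l²/(-6 + l)²)/(9*(l + √14)))
T(-17)*(-49) = ((⅑)*(-17)*(-(-6 - 17)² - 4*(-17))/((-6 - 17)²*(-17 + √14)))*(-49) = ((⅑)*(-17)*(-1*(-23)² + 68)/((-23)²*(-17 + √14)))*(-49) = ((⅑)*(-17)*(1/529)*(-1*529 + 68)/(-17 + √14))*(-49) = ((⅑)*(-17)*(1/529)*(-529 + 68)/(-17 + √14))*(-49) = ((⅑)*(-17)*(1/529)*(-461)/(-17 + √14))*(-49) = (7837/(4761*(-17 + √14)))*(-49) = -384013/(4761*(-17 + √14))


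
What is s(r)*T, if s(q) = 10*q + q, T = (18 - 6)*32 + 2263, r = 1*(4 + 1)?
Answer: 145585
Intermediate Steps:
r = 5 (r = 1*5 = 5)
T = 2647 (T = 12*32 + 2263 = 384 + 2263 = 2647)
s(q) = 11*q
s(r)*T = (11*5)*2647 = 55*2647 = 145585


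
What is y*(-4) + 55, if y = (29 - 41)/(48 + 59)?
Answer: 5933/107 ≈ 55.449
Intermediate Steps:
y = -12/107 ≈ -0.11215
y*(-4) + 55 = -12/107*(-4) + 55 = 48/107 + 55 = 5933/107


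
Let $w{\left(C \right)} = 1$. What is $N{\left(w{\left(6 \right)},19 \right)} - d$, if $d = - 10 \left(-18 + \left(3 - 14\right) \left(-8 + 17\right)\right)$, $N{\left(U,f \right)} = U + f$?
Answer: $-1150$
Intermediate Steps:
$d = 1170$ ($d = - 10 \left(-18 - 99\right) = \left(-10\right) \left(-117\right) = 1170$)
$N{\left(w{\left(6 \right)},19 \right)} - d = \left(1 + 19\right) - 1170 = 20 - 1170 = -1150$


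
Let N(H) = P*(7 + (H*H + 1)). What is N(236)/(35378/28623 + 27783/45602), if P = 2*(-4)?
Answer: -7554134007936/31279745 ≈ -2.4150e+5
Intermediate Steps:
P = -8
N(H) = -64 - 8*H² (N(H) = -8*(7 + (H*H + 1)) = -8*(7 + (H² + 1)) = -8*(7 + (1 + H²)) = -8*(8 + H²) = -64 - 8*H²)
N(236)/(35378/28623 + 27783/45602) = (-64 - 8*236²)/(35378/28623 + 27783/45602) = (-64 - 8*55696)/(35378*(1/28623) + 27783*(1/45602)) = (-64 - 445568)/(5054/4089 + 27783/45602) = -445632/344077195/186466578 = -445632*186466578/344077195 = -7554134007936/31279745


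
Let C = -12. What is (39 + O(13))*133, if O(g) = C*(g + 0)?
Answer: -15561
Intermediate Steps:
O(g) = -12*g (O(g) = -12*(g + 0) = -12*g)
(39 + O(13))*133 = (39 - 12*13)*133 = (39 - 156)*133 = -117*133 = -15561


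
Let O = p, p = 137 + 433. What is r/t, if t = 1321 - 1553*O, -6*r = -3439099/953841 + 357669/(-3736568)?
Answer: -13191586628861/18901568997666531792 ≈ -6.9791e-7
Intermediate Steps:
r = 13191586628861/21384550546128 (r = -(-3439099/953841 + 357669/(-3736568))/6 = -(-3439099*1/953841 + 357669*(-1/3736568))/6 = -(-3439099/953841 - 357669/3736568)/6 = -⅙*(-13191586628861/3564091757688) = 13191586628861/21384550546128 ≈ 0.61687)
p = 570
O = 570
t = -883889 (t = 1321 - 1553*570 = 1321 - 885210 = -883889)
r/t = (13191586628861/21384550546128)/(-883889) = (13191586628861/21384550546128)*(-1/883889) = -13191586628861/18901568997666531792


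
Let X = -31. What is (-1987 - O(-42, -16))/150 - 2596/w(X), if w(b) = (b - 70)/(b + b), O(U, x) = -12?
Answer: -973691/606 ≈ -1606.8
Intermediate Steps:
w(b) = (-70 + b)/(2*b) (w(b) = (-70 + b)/((2*b)) = (1/(2*b))*(-70 + b) = (-70 + b)/(2*b))
(-1987 - O(-42, -16))/150 - 2596/w(X) = (-1987 - 1*(-12))/150 - 2596*(-62/(-70 - 31)) = (-1987 + 12)*(1/150) - 2596/((½)*(-1/31)*(-101)) = -1975*1/150 - 2596/101/62 = -79/6 - 2596*62/101 = -79/6 - 160952/101 = -973691/606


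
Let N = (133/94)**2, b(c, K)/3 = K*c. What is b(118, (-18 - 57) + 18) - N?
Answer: -178310497/8836 ≈ -20180.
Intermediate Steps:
b(c, K) = 3*K*c (b(c, K) = 3*(K*c) = 3*K*c)
N = 17689/8836 (N = (133*(1/94))**2 = (133/94)**2 = 17689/8836 ≈ 2.0019)
b(118, (-18 - 57) + 18) - N = 3*((-18 - 57) + 18)*118 - 1*17689/8836 = 3*(-75 + 18)*118 - 17689/8836 = 3*(-57)*118 - 17689/8836 = -20178 - 17689/8836 = -178310497/8836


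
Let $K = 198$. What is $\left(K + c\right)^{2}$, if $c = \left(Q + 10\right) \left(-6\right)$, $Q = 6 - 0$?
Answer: $10404$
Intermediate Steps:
$Q = 6$ ($Q = 6 + 0 = 6$)
$c = -96$ ($c = \left(6 + 10\right) \left(-6\right) = 16 \left(-6\right) = -96$)
$\left(K + c\right)^{2} = \left(198 - 96\right)^{2} = 102^{2} = 10404$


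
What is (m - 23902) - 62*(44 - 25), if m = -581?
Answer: -25661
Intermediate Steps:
(m - 23902) - 62*(44 - 25) = (-581 - 23902) - 62*(44 - 25) = -24483 - 62*19 = -24483 - 1178 = -25661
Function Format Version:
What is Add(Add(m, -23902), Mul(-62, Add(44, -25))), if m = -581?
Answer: -25661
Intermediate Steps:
Add(Add(m, -23902), Mul(-62, Add(44, -25))) = Add(Add(-581, -23902), Mul(-62, Add(44, -25))) = Add(-24483, Mul(-62, 19)) = Add(-24483, -1178) = -25661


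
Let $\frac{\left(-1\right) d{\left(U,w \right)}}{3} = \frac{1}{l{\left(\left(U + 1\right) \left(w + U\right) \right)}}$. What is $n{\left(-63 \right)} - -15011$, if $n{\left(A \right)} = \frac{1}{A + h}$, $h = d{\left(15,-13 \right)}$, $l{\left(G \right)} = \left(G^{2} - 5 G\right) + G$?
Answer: $\frac{847385065}{56451} \approx 15011.0$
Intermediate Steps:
$l{\left(G \right)} = G^{2} - 4 G$
$d{\left(U,w \right)} = - \frac{3}{\left(1 + U\right) \left(-4 + \left(1 + U\right) \left(U + w\right)\right) \left(U + w\right)}$ ($d{\left(U,w \right)} = - \frac{3}{\left(U + 1\right) \left(w + U\right) \left(-4 + \left(U + 1\right) \left(w + U\right)\right)} = - \frac{3}{\left(1 + U\right) \left(U + w\right) \left(-4 + \left(1 + U\right) \left(U + w\right)\right)} = - \frac{3}{\left(1 + U\right) \left(-4 + \left(1 + U\right) \left(U + w\right)\right) \left(U + w\right)}$)
$h = - \frac{3}{896}$ ($h = - \frac{3}{\left(15 - 13 + 15^{2} + 15 \left(-13\right)\right) \left(-4 + 15 - 13 + 15^{2} + 15 \left(-13\right)\right)} = - \frac{3}{\left(15 - 13 + 225 - 195\right) \left(-4 + 15 - 13 + 225 - 195\right)} = - \frac{3}{32 \cdot 28} = \left(-3\right) \frac{1}{32} \cdot \frac{1}{28} = - \frac{3}{896} \approx -0.0033482$)
$n{\left(A \right)} = \frac{1}{- \frac{3}{896} + A}$ ($n{\left(A \right)} = \frac{1}{A - \frac{3}{896}} = \frac{1}{- \frac{3}{896} + A}$)
$n{\left(-63 \right)} - -15011 = \frac{896}{-3 + 896 \left(-63\right)} - -15011 = \frac{896}{-3 - 56448} + 15011 = \frac{896}{-56451} + 15011 = 896 \left(- \frac{1}{56451}\right) + 15011 = - \frac{896}{56451} + 15011 = \frac{847385065}{56451}$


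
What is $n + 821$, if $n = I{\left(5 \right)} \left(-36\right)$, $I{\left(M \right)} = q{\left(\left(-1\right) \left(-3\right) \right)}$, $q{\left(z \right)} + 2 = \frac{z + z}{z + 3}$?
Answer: $857$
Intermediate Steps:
$q{\left(z \right)} = -2 + \frac{2 z}{3 + z}$ ($q{\left(z \right)} = -2 + \frac{z + z}{z + 3} = -2 + \frac{2 z}{3 + z}$)
$I{\left(M \right)} = -1$ ($I{\left(M \right)} = - \frac{6}{3 - -3} = - \frac{6}{3 + 3} = - \frac{6}{6} = \left(-6\right) \frac{1}{6} = -1$)
$n = 36$ ($n = \left(-1\right) \left(-36\right) = 36$)
$n + 821 = 36 + 821 = 857$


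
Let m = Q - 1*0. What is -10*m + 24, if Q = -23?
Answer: 254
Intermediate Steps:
m = -23 (m = -23 - 1*0 = -23 + 0 = -23)
-10*m + 24 = -10*(-23) + 24 = 230 + 24 = 254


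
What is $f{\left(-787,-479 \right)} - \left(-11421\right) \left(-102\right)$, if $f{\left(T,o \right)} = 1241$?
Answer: $-1163701$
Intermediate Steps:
$f{\left(-787,-479 \right)} - \left(-11421\right) \left(-102\right) = 1241 - \left(-11421\right) \left(-102\right) = 1241 - 1164942 = -1163701$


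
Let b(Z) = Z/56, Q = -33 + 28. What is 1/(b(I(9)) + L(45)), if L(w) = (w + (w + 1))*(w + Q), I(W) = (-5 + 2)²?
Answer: 56/203849 ≈ 0.00027471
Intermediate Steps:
I(W) = 9 (I(W) = (-3)² = 9)
Q = -5
b(Z) = Z/56 (b(Z) = Z*(1/56) = Z/56)
L(w) = (1 + 2*w)*(-5 + w) (L(w) = (w + (w + 1))*(w - 5) = (w + (1 + w))*(-5 + w) = (1 + 2*w)*(-5 + w))
1/(b(I(9)) + L(45)) = 1/((1/56)*9 + (-5 - 9*45 + 2*45²)) = 1/(9/56 + (-5 - 405 + 2*2025)) = 1/(9/56 + (-5 - 405 + 4050)) = 1/(9/56 + 3640) = 1/(203849/56) = 56/203849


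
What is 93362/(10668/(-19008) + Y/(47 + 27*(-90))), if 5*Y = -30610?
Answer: 352410927264/7578761 ≈ 46500.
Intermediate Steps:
Y = -6122 (Y = (1/5)*(-30610) = -6122)
93362/(10668/(-19008) + Y/(47 + 27*(-90))) = 93362/(10668/(-19008) - 6122/(47 + 27*(-90))) = 93362/(10668*(-1/19008) - 6122/(47 - 2430)) = 93362/(-889/1584 - 6122/(-2383)) = 93362/(-889/1584 - 6122*(-1/2383)) = 93362/(-889/1584 + 6122/2383) = 93362/(7578761/3774672) = 93362*(3774672/7578761) = 352410927264/7578761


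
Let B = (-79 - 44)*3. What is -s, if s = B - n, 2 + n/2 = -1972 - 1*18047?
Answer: -39673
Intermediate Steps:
B = -369 (B = -123*3 = -369)
n = -40042 (n = -4 + 2*(-1972 - 1*18047) = -4 + 2*(-1972 - 18047) = -4 + 2*(-20019) = -4 - 40038 = -40042)
s = 39673 (s = -369 - 1*(-40042) = -369 + 40042 = 39673)
-s = -1*39673 = -39673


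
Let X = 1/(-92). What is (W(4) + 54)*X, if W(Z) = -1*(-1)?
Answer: -55/92 ≈ -0.59783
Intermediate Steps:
W(Z) = 1
X = -1/92 ≈ -0.010870
(W(4) + 54)*X = (1 + 54)*(-1/92) = 55*(-1/92) = -55/92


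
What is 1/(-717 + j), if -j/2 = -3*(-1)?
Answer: -1/723 ≈ -0.0013831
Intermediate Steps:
j = -6 (j = -(-6)*(-1) = -2*3 = -6)
1/(-717 + j) = 1/(-717 - 6) = 1/(-723) = -1/723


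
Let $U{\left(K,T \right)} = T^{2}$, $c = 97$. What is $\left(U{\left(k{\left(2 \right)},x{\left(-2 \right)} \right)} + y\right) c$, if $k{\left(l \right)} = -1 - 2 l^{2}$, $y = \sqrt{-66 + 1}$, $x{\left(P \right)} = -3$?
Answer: $873 + 97 i \sqrt{65} \approx 873.0 + 782.04 i$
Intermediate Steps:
$y = i \sqrt{65}$ ($y = \sqrt{-65} = i \sqrt{65} \approx 8.0623 i$)
$k{\left(l \right)} = -1 - 2 l^{2}$
$\left(U{\left(k{\left(2 \right)},x{\left(-2 \right)} \right)} + y\right) c = \left(\left(-3\right)^{2} + i \sqrt{65}\right) 97 = \left(9 + i \sqrt{65}\right) 97 = 873 + 97 i \sqrt{65}$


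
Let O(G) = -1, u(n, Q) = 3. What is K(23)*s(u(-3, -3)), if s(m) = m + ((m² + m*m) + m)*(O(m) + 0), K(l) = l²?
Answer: -9522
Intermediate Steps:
s(m) = -2*m² (s(m) = m + ((m² + m*m) + m)*(-1 + 0) = m + ((m² + m²) + m)*(-1) = m + (2*m² + m)*(-1) = m + (m + 2*m²)*(-1) = m + (-m - 2*m²) = -2*m²)
K(23)*s(u(-3, -3)) = 23²*(-2*3²) = 529*(-2*9) = 529*(-18) = -9522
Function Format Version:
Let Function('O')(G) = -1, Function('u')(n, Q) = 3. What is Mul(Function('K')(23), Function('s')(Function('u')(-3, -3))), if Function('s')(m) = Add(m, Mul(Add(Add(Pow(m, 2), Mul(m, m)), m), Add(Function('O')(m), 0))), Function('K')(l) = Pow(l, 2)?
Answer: -9522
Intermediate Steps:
Function('s')(m) = Mul(-2, Pow(m, 2)) (Function('s')(m) = Add(m, Mul(Add(Add(Pow(m, 2), Mul(m, m)), m), Add(-1, 0))) = Add(m, Mul(Add(Add(Pow(m, 2), Pow(m, 2)), m), -1)) = Add(m, Mul(Add(Mul(2, Pow(m, 2)), m), -1)) = Add(m, Mul(Add(m, Mul(2, Pow(m, 2))), -1)) = Add(m, Add(Mul(-1, m), Mul(-2, Pow(m, 2)))) = Mul(-2, Pow(m, 2)))
Mul(Function('K')(23), Function('s')(Function('u')(-3, -3))) = Mul(Pow(23, 2), Mul(-2, Pow(3, 2))) = Mul(529, Mul(-2, 9)) = Mul(529, -18) = -9522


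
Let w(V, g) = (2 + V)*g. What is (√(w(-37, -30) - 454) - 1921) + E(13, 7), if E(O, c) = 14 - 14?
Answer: -1921 + 2*√149 ≈ -1896.6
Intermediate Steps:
w(V, g) = g*(2 + V)
E(O, c) = 0
(√(w(-37, -30) - 454) - 1921) + E(13, 7) = (√(-30*(2 - 37) - 454) - 1921) + 0 = (√(-30*(-35) - 454) - 1921) + 0 = (√(1050 - 454) - 1921) + 0 = (√596 - 1921) + 0 = (2*√149 - 1921) + 0 = (-1921 + 2*√149) + 0 = -1921 + 2*√149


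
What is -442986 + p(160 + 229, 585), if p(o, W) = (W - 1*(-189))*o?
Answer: -141900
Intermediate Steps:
p(o, W) = o*(189 + W) (p(o, W) = (W + 189)*o = (189 + W)*o = o*(189 + W))
-442986 + p(160 + 229, 585) = -442986 + (160 + 229)*(189 + 585) = -442986 + 389*774 = -442986 + 301086 = -141900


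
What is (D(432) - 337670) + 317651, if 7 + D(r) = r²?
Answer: 166598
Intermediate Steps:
D(r) = -7 + r²
(D(432) - 337670) + 317651 = ((-7 + 432²) - 337670) + 317651 = ((-7 + 186624) - 337670) + 317651 = (186617 - 337670) + 317651 = -151053 + 317651 = 166598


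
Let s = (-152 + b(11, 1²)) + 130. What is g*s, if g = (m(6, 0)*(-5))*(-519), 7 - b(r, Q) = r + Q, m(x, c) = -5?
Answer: 350325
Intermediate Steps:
b(r, Q) = 7 - Q - r (b(r, Q) = 7 - (r + Q) = 7 - (Q + r) = 7 + (-Q - r) = 7 - Q - r)
s = -27 (s = (-152 + (7 - 1*1² - 1*11)) + 130 = (-152 + (7 - 1*1 - 11)) + 130 = (-152 + (7 - 1 - 11)) + 130 = (-152 - 5) + 130 = -157 + 130 = -27)
g = -12975 (g = -5*(-5)*(-519) = 25*(-519) = -12975)
g*s = -12975*(-27) = 350325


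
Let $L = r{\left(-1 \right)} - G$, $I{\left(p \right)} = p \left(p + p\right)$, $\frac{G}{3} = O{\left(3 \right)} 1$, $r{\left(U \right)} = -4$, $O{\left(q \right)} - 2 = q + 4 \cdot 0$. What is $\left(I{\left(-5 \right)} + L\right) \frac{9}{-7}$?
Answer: $- \frac{279}{7} \approx -39.857$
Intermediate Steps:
$O{\left(q \right)} = 2 + q$ ($O{\left(q \right)} = 2 + \left(q + 4 \cdot 0\right) = 2 + \left(q + 0\right) = 2 + q$)
$G = 15$ ($G = 3 \left(2 + 3\right) 1 = 3 \cdot 5 \cdot 1 = 3 \cdot 5 = 15$)
$I{\left(p \right)} = 2 p^{2}$ ($I{\left(p \right)} = p 2 p = 2 p^{2}$)
$L = -19$ ($L = -4 - 15 = -19$)
$\left(I{\left(-5 \right)} + L\right) \frac{9}{-7} = \left(2 \left(-5\right)^{2} - 19\right) \frac{9}{-7} = \left(2 \cdot 25 - 19\right) 9 \left(- \frac{1}{7}\right) = \left(50 - 19\right) \left(- \frac{9}{7}\right) = 31 \left(- \frac{9}{7}\right) = - \frac{279}{7}$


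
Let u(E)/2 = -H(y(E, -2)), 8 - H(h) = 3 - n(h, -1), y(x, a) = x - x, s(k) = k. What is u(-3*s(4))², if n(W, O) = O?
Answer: 64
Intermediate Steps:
y(x, a) = 0
H(h) = 4 (H(h) = 8 - (3 - 1*(-1)) = 8 - (3 + 1) = 8 - 1*4 = 8 - 4 = 4)
u(E) = -8 (u(E) = 2*(-1*4) = 2*(-4) = -8)
u(-3*s(4))² = (-8)² = 64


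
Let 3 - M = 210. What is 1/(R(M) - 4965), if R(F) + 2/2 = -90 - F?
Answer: -1/4849 ≈ -0.00020623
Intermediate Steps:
M = -207 (M = 3 - 1*210 = 3 - 210 = -207)
R(F) = -91 - F (R(F) = -1 + (-90 - F) = -91 - F)
1/(R(M) - 4965) = 1/((-91 - 1*(-207)) - 4965) = 1/((-91 + 207) - 4965) = 1/(116 - 4965) = 1/(-4849) = -1/4849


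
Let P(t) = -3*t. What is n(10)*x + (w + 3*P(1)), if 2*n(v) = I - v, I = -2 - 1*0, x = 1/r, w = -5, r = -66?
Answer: -153/11 ≈ -13.909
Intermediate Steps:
x = -1/66 (x = 1/(-66) = -1/66 ≈ -0.015152)
I = -2 (I = -2 + 0 = -2)
n(v) = -1 - v/2 (n(v) = (-2 - v)/2 = -1 - v/2)
n(10)*x + (w + 3*P(1)) = (-1 - 1/2*10)*(-1/66) + (-5 + 3*(-3*1)) = (-1 - 5)*(-1/66) + (-5 + 3*(-3)) = -6*(-1/66) + (-5 - 9) = 1/11 - 14 = -153/11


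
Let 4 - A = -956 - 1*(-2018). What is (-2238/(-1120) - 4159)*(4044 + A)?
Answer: -3475586053/280 ≈ -1.2413e+7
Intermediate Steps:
A = -1058 (A = 4 - (-956 - 1*(-2018)) = 4 - (-956 + 2018) = 4 - 1*1062 = 4 - 1062 = -1058)
(-2238/(-1120) - 4159)*(4044 + A) = (-2238/(-1120) - 4159)*(4044 - 1058) = (-2238*(-1/1120) - 4159)*2986 = (1119/560 - 4159)*2986 = -2327921/560*2986 = -3475586053/280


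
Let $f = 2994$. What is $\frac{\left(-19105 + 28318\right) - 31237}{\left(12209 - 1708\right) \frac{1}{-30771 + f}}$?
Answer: $\frac{611760648}{10501} \approx 58257.0$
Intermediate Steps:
$\frac{\left(-19105 + 28318\right) - 31237}{\left(12209 - 1708\right) \frac{1}{-30771 + f}} = \frac{\left(-19105 + 28318\right) - 31237}{\left(12209 - 1708\right) \frac{1}{-30771 + 2994}} = \frac{9213 - 31237}{\left(12209 - 1708\right) \frac{1}{-27777}} = - \frac{22024}{10501 \left(- \frac{1}{27777}\right)} = - \frac{22024}{- \frac{10501}{27777}} = \left(-22024\right) \left(- \frac{27777}{10501}\right) = \frac{611760648}{10501}$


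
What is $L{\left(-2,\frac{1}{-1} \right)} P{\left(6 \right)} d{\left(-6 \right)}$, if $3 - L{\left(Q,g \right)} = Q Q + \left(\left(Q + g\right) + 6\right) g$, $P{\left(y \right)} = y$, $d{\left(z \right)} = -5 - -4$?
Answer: $-12$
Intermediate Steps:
$d{\left(z \right)} = -1$ ($d{\left(z \right)} = -5 + 4 = -1$)
$L{\left(Q,g \right)} = 3 - Q^{2} - g \left(6 + Q + g\right)$ ($L{\left(Q,g \right)} = 3 - \left(Q Q + \left(\left(Q + g\right) + 6\right) g\right) = 3 - \left(Q^{2} + \left(6 + Q + g\right) g\right) = 3 - \left(Q^{2} + g \left(6 + Q + g\right)\right) = 3 - Q^{2} - g \left(6 + Q + g\right)$)
$L{\left(-2,\frac{1}{-1} \right)} P{\left(6 \right)} d{\left(-6 \right)} = \left(3 - \left(-2\right)^{2} - \left(\frac{1}{-1}\right)^{2} - \frac{6}{-1} - - \frac{2}{-1}\right) 6 \left(-1\right) = \left(3 - 4 - \left(-1\right)^{2} - -6 - \left(-2\right) \left(-1\right)\right) 6 \left(-1\right) = \left(3 - 4 - 1 + 6 - 2\right) 6 \left(-1\right) = 2 \cdot 6 \left(-1\right) = 12 \left(-1\right) = -12$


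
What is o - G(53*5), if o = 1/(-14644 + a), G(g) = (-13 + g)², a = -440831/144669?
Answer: -134563303893837/2118973667 ≈ -63504.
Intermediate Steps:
a = -440831/144669 (a = -440831*1/144669 = -440831/144669 ≈ -3.0472)
o = -144669/2118973667 (o = 1/(-14644 - 440831/144669) = 1/(-2118973667/144669) = -144669/2118973667 ≈ -6.8273e-5)
o - G(53*5) = -144669/2118973667 - (-13 + 53*5)² = -144669/2118973667 - (-13 + 265)² = -144669/2118973667 - 1*252² = -144669/2118973667 - 1*63504 = -144669/2118973667 - 63504 = -134563303893837/2118973667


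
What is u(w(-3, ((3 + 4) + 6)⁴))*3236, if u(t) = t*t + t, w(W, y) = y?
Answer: 2639797036552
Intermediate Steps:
u(t) = t + t² (u(t) = t² + t = t + t²)
u(w(-3, ((3 + 4) + 6)⁴))*3236 = (((3 + 4) + 6)⁴*(1 + ((3 + 4) + 6)⁴))*3236 = ((7 + 6)⁴*(1 + (7 + 6)⁴))*3236 = (13⁴*(1 + 13⁴))*3236 = (28561*(1 + 28561))*3236 = (28561*28562)*3236 = 815759282*3236 = 2639797036552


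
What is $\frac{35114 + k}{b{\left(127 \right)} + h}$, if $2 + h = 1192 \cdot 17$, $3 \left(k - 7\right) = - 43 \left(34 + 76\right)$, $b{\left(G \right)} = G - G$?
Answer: $\frac{100633}{60786} \approx 1.6555$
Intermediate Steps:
$b{\left(G \right)} = 0$
$k = - \frac{4709}{3}$ ($k = 7 + \frac{\left(-43\right) \left(34 + 76\right)}{3} = 7 + \frac{\left(-43\right) 110}{3} = 7 + \frac{1}{3} \left(-4730\right) = 7 - \frac{4730}{3} = - \frac{4709}{3} \approx -1569.7$)
$h = 20262$ ($h = -2 + 1192 \cdot 17 = -2 + 20264 = 20262$)
$\frac{35114 + k}{b{\left(127 \right)} + h} = \frac{35114 - \frac{4709}{3}}{0 + 20262} = \frac{100633}{3 \cdot 20262} = \frac{100633}{3} \cdot \frac{1}{20262} = \frac{100633}{60786}$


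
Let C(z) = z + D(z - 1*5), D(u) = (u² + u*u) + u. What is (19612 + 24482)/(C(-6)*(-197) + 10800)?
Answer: -14698/11175 ≈ -1.3153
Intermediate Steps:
D(u) = u + 2*u² (D(u) = (u² + u²) + u = 2*u² + u = u + 2*u²)
C(z) = z + (-9 + 2*z)*(-5 + z) (C(z) = z + (z - 1*5)*(1 + 2*(z - 1*5)) = z + (z - 5)*(1 + 2*(z - 5)) = z + (-5 + z)*(1 + 2*(-5 + z)) = z + (-5 + z)*(1 + (-10 + 2*z)) = z + (-5 + z)*(-9 + 2*z) = z + (-9 + 2*z)*(-5 + z))
(19612 + 24482)/(C(-6)*(-197) + 10800) = (19612 + 24482)/((-6 + (-9 + 2*(-6))*(-5 - 6))*(-197) + 10800) = 44094/((-6 + (-9 - 12)*(-11))*(-197) + 10800) = 44094/((-6 - 21*(-11))*(-197) + 10800) = 44094/((-6 + 231)*(-197) + 10800) = 44094/(225*(-197) + 10800) = 44094/(-44325 + 10800) = 44094/(-33525) = 44094*(-1/33525) = -14698/11175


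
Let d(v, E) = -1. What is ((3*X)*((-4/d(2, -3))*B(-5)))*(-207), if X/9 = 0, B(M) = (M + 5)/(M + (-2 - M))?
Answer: 0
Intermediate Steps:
B(M) = -5/2 - M/2 (B(M) = (5 + M)/(-2) = (5 + M)*(-½) = -5/2 - M/2)
X = 0 (X = 9*0 = 0)
((3*X)*((-4/d(2, -3))*B(-5)))*(-207) = ((3*0)*((-4/(-1))*(-5/2 - ½*(-5))))*(-207) = (0*((-4*(-1))*(-5/2 + 5/2)))*(-207) = (0*(4*0))*(-207) = (0*0)*(-207) = 0*(-207) = 0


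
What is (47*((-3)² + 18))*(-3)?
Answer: -3807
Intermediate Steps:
(47*((-3)² + 18))*(-3) = (47*(9 + 18))*(-3) = (47*27)*(-3) = 1269*(-3) = -3807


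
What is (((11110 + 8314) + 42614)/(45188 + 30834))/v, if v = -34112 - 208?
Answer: -31019/1304537520 ≈ -2.3778e-5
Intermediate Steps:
v = -34320
(((11110 + 8314) + 42614)/(45188 + 30834))/v = (((11110 + 8314) + 42614)/(45188 + 30834))/(-34320) = ((19424 + 42614)/76022)*(-1/34320) = (62038*(1/76022))*(-1/34320) = (31019/38011)*(-1/34320) = -31019/1304537520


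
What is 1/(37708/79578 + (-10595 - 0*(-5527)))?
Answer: -39789/421545601 ≈ -9.4388e-5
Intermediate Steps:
1/(37708/79578 + (-10595 - 0*(-5527))) = 1/(37708*(1/79578) + (-10595 - 1*0)) = 1/(18854/39789 + (-10595 + 0)) = 1/(18854/39789 - 10595) = 1/(-421545601/39789) = -39789/421545601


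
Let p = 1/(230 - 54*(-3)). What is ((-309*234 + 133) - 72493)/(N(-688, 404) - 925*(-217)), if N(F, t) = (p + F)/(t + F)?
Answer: -16105376448/22346582495 ≈ -0.72071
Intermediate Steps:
p = 1/392 (p = 1/(230 + 162) = 1/392 ≈ 0.0025510)
N(F, t) = (1/392 + F)/(F + t) (N(F, t) = (1/392 + F)/(t + F) = (1/392 + F)/(F + t))
((-309*234 + 133) - 72493)/(N(-688, 404) - 925*(-217)) = ((-309*234 + 133) - 72493)/((1/392 - 688)/(-688 + 404) - 925*(-217)) = ((-72306 + 133) - 72493)/(-269695/392/(-284) + 200725) = (-72173 - 72493)/(-1/284*(-269695/392) + 200725) = -144666/(269695/111328 + 200725) = -144666/22346582495/111328 = -144666*111328/22346582495 = -16105376448/22346582495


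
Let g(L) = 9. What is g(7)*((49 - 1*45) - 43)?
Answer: -351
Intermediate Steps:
g(7)*((49 - 1*45) - 43) = 9*((49 - 1*45) - 43) = 9*((49 - 45) - 43) = 9*(4 - 43) = 9*(-39) = -351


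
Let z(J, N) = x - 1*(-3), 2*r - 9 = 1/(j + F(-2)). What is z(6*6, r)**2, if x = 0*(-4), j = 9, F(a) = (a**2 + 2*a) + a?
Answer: 9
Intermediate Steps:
F(a) = a**2 + 3*a
x = 0
r = 32/7 (r = 9/2 + 1/(2*(9 - 2*(3 - 2))) = 9/2 + 1/(2*(9 - 2*1)) = 9/2 + 1/(2*(9 - 2)) = 9/2 + (1/2)/7 = 9/2 + (1/2)*(1/7) = 9/2 + 1/14 = 32/7 ≈ 4.5714)
z(J, N) = 3 (z(J, N) = 0 - 1*(-3) = 0 + 3 = 3)
z(6*6, r)**2 = 3**2 = 9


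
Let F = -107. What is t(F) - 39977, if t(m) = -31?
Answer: -40008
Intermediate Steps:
t(F) - 39977 = -31 - 39977 = -40008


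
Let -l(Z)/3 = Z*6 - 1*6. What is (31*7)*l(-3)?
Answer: 15624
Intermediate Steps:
l(Z) = 18 - 18*Z (l(Z) = -3*(Z*6 - 1*6) = -3*(6*Z - 6) = -3*(-6 + 6*Z) = 18 - 18*Z)
(31*7)*l(-3) = (31*7)*(18 - 18*(-3)) = 217*(18 + 54) = 217*72 = 15624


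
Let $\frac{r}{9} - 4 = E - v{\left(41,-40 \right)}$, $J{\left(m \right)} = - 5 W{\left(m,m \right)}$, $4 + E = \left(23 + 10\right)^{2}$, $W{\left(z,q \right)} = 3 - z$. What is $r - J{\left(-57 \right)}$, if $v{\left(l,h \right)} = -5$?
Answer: $10146$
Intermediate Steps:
$E = 1085$ ($E = -4 + \left(23 + 10\right)^{2} = -4 + 33^{2} = -4 + 1089 = 1085$)
$J{\left(m \right)} = -15 + 5 m$ ($J{\left(m \right)} = - 5 \left(3 - m\right) = -15 + 5 m$)
$r = 9846$ ($r = 36 + 9 \left(1085 - -5\right) = 36 + 9 \left(1085 + 5\right) = 36 + 9 \cdot 1090 = 36 + 9810 = 9846$)
$r - J{\left(-57 \right)} = 9846 - \left(-15 + 5 \left(-57\right)\right) = 9846 - \left(-15 - 285\right) = 9846 - -300 = 9846 + 300 = 10146$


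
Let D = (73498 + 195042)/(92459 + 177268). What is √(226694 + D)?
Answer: √16492662698285706/269727 ≈ 476.13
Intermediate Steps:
D = 268540/269727 ≈ 0.99560
√(226694 + D) = √(226694 + 268540/269727) = √(61145761078/269727) = √16492662698285706/269727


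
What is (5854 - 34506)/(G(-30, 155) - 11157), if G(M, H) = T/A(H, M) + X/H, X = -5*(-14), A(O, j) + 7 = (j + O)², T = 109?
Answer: 13872095016/5401528775 ≈ 2.5682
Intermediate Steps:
A(O, j) = -7 + (O + j)² (A(O, j) = -7 + (j + O)² = -7 + (O + j)²)
X = 70
G(M, H) = 70/H + 109/(-7 + (H + M)²) (G(M, H) = 109/(-7 + (H + M)²) + 70/H = 70/H + 109/(-7 + (H + M)²))
(5854 - 34506)/(G(-30, 155) - 11157) = (5854 - 34506)/((70/155 + 109/(-7 + (155 - 30)²)) - 11157) = -28652/((70*(1/155) + 109/(-7 + 125²)) - 11157) = -28652/((14/31 + 109/(-7 + 15625)) - 11157) = -28652/((14/31 + 109/15618) - 11157) = -28652/(222031/484158 - 11157) = -28652/(-5401528775/484158) = -28652*(-484158/5401528775) = 13872095016/5401528775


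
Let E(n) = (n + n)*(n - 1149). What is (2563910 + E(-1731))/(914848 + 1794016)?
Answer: 6267235/1354432 ≈ 4.6272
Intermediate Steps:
E(n) = 2*n*(-1149 + n) (E(n) = (2*n)*(-1149 + n) = 2*n*(-1149 + n))
(2563910 + E(-1731))/(914848 + 1794016) = (2563910 + 2*(-1731)*(-1149 - 1731))/(914848 + 1794016) = (2563910 + 2*(-1731)*(-2880))/2708864 = (2563910 + 9970560)*(1/2708864) = 12534470*(1/2708864) = 6267235/1354432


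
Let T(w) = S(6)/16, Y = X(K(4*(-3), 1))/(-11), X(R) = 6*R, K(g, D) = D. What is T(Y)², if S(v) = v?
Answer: 9/64 ≈ 0.14063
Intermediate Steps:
Y = -6/11 (Y = (6*1)/(-11) = 6*(-1/11) = -6/11 ≈ -0.54545)
T(w) = 3/8 (T(w) = 6/16 = 6*(1/16) = 3/8)
T(Y)² = (3/8)² = 9/64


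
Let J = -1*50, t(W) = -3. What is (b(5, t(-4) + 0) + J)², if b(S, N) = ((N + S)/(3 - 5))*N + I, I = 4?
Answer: 1849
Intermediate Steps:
J = -50
b(S, N) = 4 + N*(-N/2 - S/2) (b(S, N) = ((N + S)/(3 - 5))*N + 4 = ((N + S)/(-2))*N + 4 = ((N + S)*(-½))*N + 4 = (-N/2 - S/2)*N + 4 = N*(-N/2 - S/2) + 4 = 4 + N*(-N/2 - S/2))
(b(5, t(-4) + 0) + J)² = ((4 - (-3 + 0)²/2 - ½*(-3 + 0)*5) - 50)² = ((4 - ½*(-3)² - ½*(-3)*5) - 50)² = ((4 - ½*9 + 15/2) - 50)² = ((4 - 9/2 + 15/2) - 50)² = (7 - 50)² = (-43)² = 1849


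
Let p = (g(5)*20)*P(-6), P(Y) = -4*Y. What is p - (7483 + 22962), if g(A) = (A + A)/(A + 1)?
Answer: -29645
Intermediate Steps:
g(A) = 2*A/(1 + A) (g(A) = (2*A)/(1 + A) = 2*A/(1 + A))
p = 800 (p = ((2*5/(1 + 5))*20)*(-4*(-6)) = ((2*5/6)*20)*24 = ((2*5*(⅙))*20)*24 = ((5/3)*20)*24 = (100/3)*24 = 800)
p - (7483 + 22962) = 800 - (7483 + 22962) = 800 - 1*30445 = 800 - 30445 = -29645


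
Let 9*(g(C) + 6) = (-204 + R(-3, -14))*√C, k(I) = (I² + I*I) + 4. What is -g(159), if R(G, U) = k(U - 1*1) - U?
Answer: 6 - 88*√159/3 ≈ -363.88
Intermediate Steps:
k(I) = 4 + 2*I² (k(I) = (I² + I²) + 4 = 2*I² + 4 = 4 + 2*I²)
R(G, U) = 4 - U + 2*(-1 + U)² (R(G, U) = (4 + 2*(U - 1*1)²) - U = (4 + 2*(U - 1)²) - U = (4 + 2*(-1 + U)²) - U = 4 - U + 2*(-1 + U)²)
g(C) = -6 + 88*√C/3 (g(C) = -6 + ((-204 + (4 - 1*(-14) + 2*(-1 - 14)²))*√C)/9 = -6 + ((-204 + (4 + 14 + 2*(-15)²))*√C)/9 = -6 + ((-204 + (4 + 14 + 2*225))*√C)/9 = -6 + ((-204 + (4 + 14 + 450))*√C)/9 = -6 + ((-204 + 468)*√C)/9 = -6 + (264*√C)/9 = -6 + 88*√C/3)
-g(159) = -(-6 + 88*√159/3) = 6 - 88*√159/3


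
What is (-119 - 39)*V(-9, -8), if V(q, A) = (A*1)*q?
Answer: -11376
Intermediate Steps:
V(q, A) = A*q
(-119 - 39)*V(-9, -8) = (-119 - 39)*(-8*(-9)) = -158*72 = -11376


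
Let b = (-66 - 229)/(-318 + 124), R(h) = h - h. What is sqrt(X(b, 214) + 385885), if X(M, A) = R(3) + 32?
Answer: sqrt(385917) ≈ 621.22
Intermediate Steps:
R(h) = 0
b = 295/194 (b = -295/(-194) = -295*(-1/194) = 295/194 ≈ 1.5206)
X(M, A) = 32 (X(M, A) = 0 + 32 = 32)
sqrt(X(b, 214) + 385885) = sqrt(32 + 385885) = sqrt(385917)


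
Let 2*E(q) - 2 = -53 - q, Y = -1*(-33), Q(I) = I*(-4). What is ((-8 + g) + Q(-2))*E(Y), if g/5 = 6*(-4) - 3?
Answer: 5670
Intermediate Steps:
Q(I) = -4*I
Y = 33
E(q) = -51/2 - q/2 (E(q) = 1 + (-53 - q)/2 = 1 + (-53/2 - q/2) = -51/2 - q/2)
g = -135 (g = 5*(6*(-4) - 3) = 5*(-24 - 3) = 5*(-27) = -135)
((-8 + g) + Q(-2))*E(Y) = ((-8 - 135) - 4*(-2))*(-51/2 - ½*33) = (-143 + 8)*(-51/2 - 33/2) = -135*(-42) = 5670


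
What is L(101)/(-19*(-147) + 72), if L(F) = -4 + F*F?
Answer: 3399/955 ≈ 3.5592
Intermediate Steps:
L(F) = -4 + F²
L(101)/(-19*(-147) + 72) = (-4 + 101²)/(-19*(-147) + 72) = (-4 + 10201)/(2793 + 72) = 10197/2865 = 10197*(1/2865) = 3399/955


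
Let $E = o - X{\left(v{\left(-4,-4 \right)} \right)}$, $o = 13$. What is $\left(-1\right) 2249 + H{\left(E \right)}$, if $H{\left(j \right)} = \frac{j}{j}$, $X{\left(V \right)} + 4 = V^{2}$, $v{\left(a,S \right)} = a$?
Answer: $-2248$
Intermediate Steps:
$X{\left(V \right)} = -4 + V^{2}$
$E = 1$ ($E = 13 - \left(-4 + \left(-4\right)^{2}\right) = 13 - \left(-4 + 16\right) = 13 - 12 = 1$)
$H{\left(j \right)} = 1$
$\left(-1\right) 2249 + H{\left(E \right)} = \left(-1\right) 2249 + 1 = -2249 + 1 = -2248$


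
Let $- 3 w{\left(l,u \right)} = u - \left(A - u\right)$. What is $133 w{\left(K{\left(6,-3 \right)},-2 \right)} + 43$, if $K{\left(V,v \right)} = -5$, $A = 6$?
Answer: $\frac{1459}{3} \approx 486.33$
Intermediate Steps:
$w{\left(l,u \right)} = 2 - \frac{2 u}{3}$ ($w{\left(l,u \right)} = - \frac{u + \left(u - 6\right)}{3} = - \frac{u + \left(-6 + u\right)}{3} = - \frac{-6 + 2 u}{3} = 2 - \frac{2 u}{3}$)
$133 w{\left(K{\left(6,-3 \right)},-2 \right)} + 43 = 133 \left(2 - - \frac{4}{3}\right) + 43 = 133 \left(2 + \frac{4}{3}\right) + 43 = 133 \cdot \frac{10}{3} + 43 = \frac{1330}{3} + 43 = \frac{1459}{3}$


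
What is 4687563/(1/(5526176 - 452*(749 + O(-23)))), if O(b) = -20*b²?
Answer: 46734009346644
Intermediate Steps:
4687563/(1/(5526176 - 452*(749 + O(-23)))) = 4687563/(1/(5526176 - 452*(749 - 20*(-23)²))) = 4687563/(1/(5526176 - 452*(749 - 20*529))) = 4687563/(1/(5526176 - 452*(749 - 10580))) = 4687563/(1/(5526176 - 452*(-9831))) = 4687563/(1/(5526176 + 4443612)) = 4687563/(1/9969788) = 4687563*9969788 = 46734009346644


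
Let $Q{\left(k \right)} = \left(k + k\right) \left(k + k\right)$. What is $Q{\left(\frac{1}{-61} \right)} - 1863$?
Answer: $- \frac{6932219}{3721} \approx -1863.0$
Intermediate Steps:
$Q{\left(k \right)} = 4 k^{2}$ ($Q{\left(k \right)} = 2 k 2 k = 4 k^{2}$)
$Q{\left(\frac{1}{-61} \right)} - 1863 = 4 \left(\frac{1}{-61}\right)^{2} - 1863 = 4 \left(- \frac{1}{61}\right)^{2} - 1863 = 4 \cdot \frac{1}{3721} - 1863 = \frac{4}{3721} - 1863 = - \frac{6932219}{3721}$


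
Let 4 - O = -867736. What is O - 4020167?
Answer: -3152427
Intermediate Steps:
O = 867740 (O = 4 - 1*(-867736) = 4 + 867736 = 867740)
O - 4020167 = 867740 - 4020167 = -3152427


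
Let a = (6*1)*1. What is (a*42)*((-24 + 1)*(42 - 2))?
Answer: -231840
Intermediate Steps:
a = 6 (a = 6*1 = 6)
(a*42)*((-24 + 1)*(42 - 2)) = (6*42)*((-24 + 1)*(42 - 2)) = 252*(-23*40) = 252*(-920) = -231840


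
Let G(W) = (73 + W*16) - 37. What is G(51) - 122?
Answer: 730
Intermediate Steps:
G(W) = 36 + 16*W (G(W) = (73 + 16*W) - 37 = 36 + 16*W)
G(51) - 122 = (36 + 16*51) - 122 = (36 + 816) - 122 = 852 - 122 = 730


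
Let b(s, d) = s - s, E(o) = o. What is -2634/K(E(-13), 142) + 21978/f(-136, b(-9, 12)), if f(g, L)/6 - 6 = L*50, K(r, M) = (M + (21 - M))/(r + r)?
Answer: 54203/14 ≈ 3871.6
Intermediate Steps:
K(r, M) = 21/(2*r) (K(r, M) = 21/((2*r)) = 21*(1/(2*r)) = 21/(2*r))
b(s, d) = 0
f(g, L) = 36 + 300*L (f(g, L) = 36 + 6*(L*50) = 36 + 6*(50*L) = 36 + 300*L)
-2634/K(E(-13), 142) + 21978/f(-136, b(-9, 12)) = -2634/((21/2)/(-13)) + 21978/(36 + 300*0) = -2634/((21/2)*(-1/13)) + 21978/(36 + 0) = -2634/(-21/26) + 21978/36 = -2634*(-26/21) + 21978*(1/36) = 22828/7 + 1221/2 = 54203/14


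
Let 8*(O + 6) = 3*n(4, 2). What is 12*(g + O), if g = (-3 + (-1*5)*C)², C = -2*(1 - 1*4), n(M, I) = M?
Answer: 13014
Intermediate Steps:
C = 6 (C = -2*(1 - 4) = -2*(-3) = 6)
O = -9/2 (O = -6 + (3*4)/8 = -6 + (⅛)*12 = -6 + 3/2 = -9/2 ≈ -4.5000)
g = 1089 (g = (-3 - 1*5*6)² = (-3 - 5*6)² = (-3 - 30)² = (-33)² = 1089)
12*(g + O) = 12*(1089 - 9/2) = 12*(2169/2) = 13014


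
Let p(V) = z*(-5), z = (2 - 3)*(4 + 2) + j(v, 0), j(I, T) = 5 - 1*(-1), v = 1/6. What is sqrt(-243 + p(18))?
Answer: 9*I*sqrt(3) ≈ 15.588*I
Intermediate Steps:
v = 1/6 ≈ 0.16667
j(I, T) = 6 (j(I, T) = 5 + 1 = 6)
z = 0 (z = (2 - 3)*(4 + 2) + 6 = -1*6 + 6 = -6 + 6 = 0)
p(V) = 0 (p(V) = 0*(-5) = 0)
sqrt(-243 + p(18)) = sqrt(-243 + 0) = sqrt(-243) = 9*I*sqrt(3)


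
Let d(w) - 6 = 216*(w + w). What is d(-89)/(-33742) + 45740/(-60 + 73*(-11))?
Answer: -755091817/14559673 ≈ -51.862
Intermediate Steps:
d(w) = 6 + 432*w (d(w) = 6 + 216*(w + w) = 6 + 216*(2*w) = 6 + 432*w)
d(-89)/(-33742) + 45740/(-60 + 73*(-11)) = (6 + 432*(-89))/(-33742) + 45740/(-60 + 73*(-11)) = (6 - 38448)*(-1/33742) + 45740/(-60 - 803) = -38442*(-1/33742) + 45740/(-863) = 19221/16871 + 45740*(-1/863) = 19221/16871 - 45740/863 = -755091817/14559673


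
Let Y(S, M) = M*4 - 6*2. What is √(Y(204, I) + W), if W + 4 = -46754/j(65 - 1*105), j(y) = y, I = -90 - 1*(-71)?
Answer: 3*√11965/10 ≈ 32.815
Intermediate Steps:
I = -19 (I = -90 + 71 = -19)
Y(S, M) = -12 + 4*M (Y(S, M) = 4*M - 12 = -12 + 4*M)
W = 23297/20 (W = -4 - 46754/(65 - 1*105) = -4 - 46754/(65 - 105) = -4 - 46754/(-40) = -4 - 46754*(-1/40) = -4 + 23377/20 = 23297/20 ≈ 1164.8)
√(Y(204, I) + W) = √((-12 + 4*(-19)) + 23297/20) = √((-12 - 76) + 23297/20) = √(-88 + 23297/20) = √(21537/20) = 3*√11965/10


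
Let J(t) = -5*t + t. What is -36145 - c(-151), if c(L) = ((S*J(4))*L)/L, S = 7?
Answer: -36033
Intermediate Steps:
J(t) = -4*t
c(L) = -112 (c(L) = ((7*(-4*4))*L)/L = ((7*(-16))*L)/L = (-112*L)/L = -112)
-36145 - c(-151) = -36145 - 1*(-112) = -36145 + 112 = -36033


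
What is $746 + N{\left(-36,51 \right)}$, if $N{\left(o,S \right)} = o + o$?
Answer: $674$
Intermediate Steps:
$N{\left(o,S \right)} = 2 o$
$746 + N{\left(-36,51 \right)} = 746 + 2 \left(-36\right) = 746 - 72 = 674$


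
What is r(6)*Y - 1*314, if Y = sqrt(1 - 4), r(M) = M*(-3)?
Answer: -314 - 18*I*sqrt(3) ≈ -314.0 - 31.177*I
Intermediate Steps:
r(M) = -3*M
Y = I*sqrt(3) (Y = sqrt(-3) = I*sqrt(3) ≈ 1.732*I)
r(6)*Y - 1*314 = (-3*6)*(I*sqrt(3)) - 1*314 = -18*I*sqrt(3) - 314 = -314 - 18*I*sqrt(3)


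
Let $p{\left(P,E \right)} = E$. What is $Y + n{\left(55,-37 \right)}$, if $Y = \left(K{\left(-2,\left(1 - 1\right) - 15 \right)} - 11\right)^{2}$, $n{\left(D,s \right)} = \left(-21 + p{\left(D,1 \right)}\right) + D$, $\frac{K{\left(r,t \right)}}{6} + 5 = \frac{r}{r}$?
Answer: $1260$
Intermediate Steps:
$K{\left(r,t \right)} = -24$ ($K{\left(r,t \right)} = -30 + 6 \frac{r}{r} = -30 + 6 \cdot 1 = -30 + 6 = -24$)
$n{\left(D,s \right)} = -20 + D$ ($n{\left(D,s \right)} = \left(-21 + 1\right) + D = -20 + D$)
$Y = 1225$ ($Y = \left(-24 - 11\right)^{2} = \left(-35\right)^{2} = 1225$)
$Y + n{\left(55,-37 \right)} = 1225 + \left(-20 + 55\right) = 1225 + 35 = 1260$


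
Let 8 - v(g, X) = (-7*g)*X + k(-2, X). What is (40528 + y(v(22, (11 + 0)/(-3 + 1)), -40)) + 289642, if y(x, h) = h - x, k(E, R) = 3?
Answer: 330972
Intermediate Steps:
v(g, X) = 5 + 7*X*g (v(g, X) = 8 - ((-7*g)*X + 3) = 8 - (-7*X*g + 3) = 8 - (3 - 7*X*g) = 8 + (-3 + 7*X*g) = 5 + 7*X*g)
(40528 + y(v(22, (11 + 0)/(-3 + 1)), -40)) + 289642 = (40528 + (-40 - (5 + 7*((11 + 0)/(-3 + 1))*22))) + 289642 = (40528 + (-40 - (5 + 7*(11/(-2))*22))) + 289642 = (40528 + (-40 - (5 + 7*(11*(-½))*22))) + 289642 = (40528 + (-40 - (5 + 7*(-11/2)*22))) + 289642 = (40528 + (-40 - (5 - 847))) + 289642 = (40528 + (-40 - 1*(-842))) + 289642 = (40528 + (-40 + 842)) + 289642 = (40528 + 802) + 289642 = 41330 + 289642 = 330972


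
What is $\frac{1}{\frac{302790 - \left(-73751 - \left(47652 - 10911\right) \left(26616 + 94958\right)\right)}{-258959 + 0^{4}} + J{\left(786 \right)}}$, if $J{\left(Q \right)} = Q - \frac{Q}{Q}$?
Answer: $- \frac{258959}{4263844060} \approx -6.0734 \cdot 10^{-5}$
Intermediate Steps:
$J{\left(Q \right)} = -1 + Q$ ($J{\left(Q \right)} = Q - 1 = -1 + Q$)
$\frac{1}{\frac{302790 - \left(-73751 - \left(47652 - 10911\right) \left(26616 + 94958\right)\right)}{-258959 + 0^{4}} + J{\left(786 \right)}} = \frac{1}{\frac{302790 - \left(-73751 - \left(47652 - 10911\right) \left(26616 + 94958\right)\right)}{-258959 + 0^{4}} + \left(-1 + 786\right)} = \frac{1}{\frac{302790 + \left(36741 \cdot 121574 + 73751\right)}{-258959 + 0} + 785} = \frac{1}{\frac{302790 + \left(4466750334 + 73751\right)}{-258959} + 785} = \frac{1}{\left(302790 + 4466824085\right) \left(- \frac{1}{258959}\right) + 785} = \frac{1}{4467126875 \left(- \frac{1}{258959}\right) + 785} = \frac{1}{- \frac{4467126875}{258959} + 785} = \frac{1}{- \frac{4263844060}{258959}} = - \frac{258959}{4263844060}$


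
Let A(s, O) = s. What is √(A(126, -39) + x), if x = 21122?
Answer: 16*√83 ≈ 145.77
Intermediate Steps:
√(A(126, -39) + x) = √(126 + 21122) = √21248 = 16*√83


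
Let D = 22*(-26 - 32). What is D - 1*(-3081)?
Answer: 1805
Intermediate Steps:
D = -1276 (D = 22*(-58) = -1276)
D - 1*(-3081) = -1276 - 1*(-3081) = -1276 + 3081 = 1805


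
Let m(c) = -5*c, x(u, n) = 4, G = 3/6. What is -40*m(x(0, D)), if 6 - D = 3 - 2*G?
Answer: 800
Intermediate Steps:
G = ½ (G = 3*(⅙) = ½ ≈ 0.50000)
D = 4 (D = 6 - (3 - 2*½) = 6 - (3 - 1) = 6 - 1*2 = 6 - 2 = 4)
-40*m(x(0, D)) = -(-200)*4 = -40*(-20) = 800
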